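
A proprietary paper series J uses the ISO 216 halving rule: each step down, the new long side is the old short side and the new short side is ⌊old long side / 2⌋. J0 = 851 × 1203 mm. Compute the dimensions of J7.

J1 = 601 × 851 mm (from J0 by 1 halving).
J2: ⌊851/2⌋ × 601 = 425 × 601 mm
J3: ⌊601/2⌋ × 425 = 300 × 425 mm
J4: ⌊425/2⌋ × 300 = 212 × 300 mm
J5: ⌊300/2⌋ × 212 = 150 × 212 mm
J6: ⌊212/2⌋ × 150 = 106 × 150 mm
J7: ⌊150/2⌋ × 106 = 75 × 106 mm

75 × 106 mm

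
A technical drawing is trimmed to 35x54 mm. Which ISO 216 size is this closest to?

Aspect ratio 54/35 ≈ 1.543 (ISO target is √2 ≈ 1.414).
In the A-series (A0 area = 1 m²): A9 = 37 × 52 mm.
Off by 4 mm total — nearest standard size.

A9 (37 × 52 mm)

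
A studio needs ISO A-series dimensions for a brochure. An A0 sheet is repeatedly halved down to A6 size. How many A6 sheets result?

Each ISO step halves the sheet: 1 × A0 → 2 × A1 → 4 × A2 → 8 × A3 → …
From A0 to A6 is 6 halving steps: 2^6 = 64.

64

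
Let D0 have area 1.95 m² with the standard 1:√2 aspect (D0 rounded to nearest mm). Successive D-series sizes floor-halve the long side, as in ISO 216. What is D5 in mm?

Let D0's short side be w mm. w · w√2 = 1.95 m² = 1,950,000 mm², so w ≈ 1174.2 mm and w√2 ≈ 1660.6 mm → D0 = 1174 × 1661 mm.
D1: ⌊1661/2⌋ × 1174 = 830 × 1174 mm
D2: ⌊1174/2⌋ × 830 = 587 × 830 mm
D3: ⌊830/2⌋ × 587 = 415 × 587 mm
D4: ⌊587/2⌋ × 415 = 293 × 415 mm
D5: ⌊415/2⌋ × 293 = 207 × 293 mm

207 × 293 mm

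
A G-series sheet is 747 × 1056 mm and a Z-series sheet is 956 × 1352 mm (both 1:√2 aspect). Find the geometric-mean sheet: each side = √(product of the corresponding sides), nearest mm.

Short side: √(747 · 956) = √714132 ≈ 845.1 → 845 mm
Long side: √(1056 · 1352) = √1427712 ≈ 1194.9 → 1195 mm

845 × 1195 mm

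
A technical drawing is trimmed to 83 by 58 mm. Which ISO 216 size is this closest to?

Aspect ratio 83/58 ≈ 1.431 (ISO target is √2 ≈ 1.414).
In the C-series (envelope sizes, between A and B): C8 = 57 × 81 mm.
Off by 3 mm total — nearest standard size.

C8 (57 × 81 mm)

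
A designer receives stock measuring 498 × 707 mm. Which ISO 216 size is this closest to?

B2 (500 × 707 mm)

Aspect ratio 707/498 ≈ 1.420 — close to the ISO √2 ≈ 1.414.
In the B-series (B0 = 1000 × 1414 mm): B2 = 500 × 707 mm.
Off by 2 mm total — nearest standard size.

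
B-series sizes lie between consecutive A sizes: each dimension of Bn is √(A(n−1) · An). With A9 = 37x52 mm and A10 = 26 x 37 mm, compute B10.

31 × 44 mm

Short side: √(37 · 26) = √962 ≈ 31.0 → 31 mm
Long side: √(52 · 37) = √1924 ≈ 43.9 → 44 mm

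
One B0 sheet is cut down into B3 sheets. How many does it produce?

8

Each ISO step halves the sheet: 1 × B0 → 2 × B1 → 4 × B2 → 8 × B3
From B0 to B3 is 3 halving steps: 2^3 = 8.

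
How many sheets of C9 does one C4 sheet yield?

32

Each ISO step halves the sheet: 1 × C4 → 2 × C5 → 4 × C6 → 8 × C7 → …
From C4 to C9 is 5 halving steps: 2^5 = 32.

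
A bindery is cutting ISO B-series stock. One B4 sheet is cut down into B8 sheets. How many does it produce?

16

Each ISO step halves the sheet: 1 × B4 → 2 × B5 → 4 × B6 → 8 × B7 → …
From B4 to B8 is 4 halving steps: 2^4 = 16.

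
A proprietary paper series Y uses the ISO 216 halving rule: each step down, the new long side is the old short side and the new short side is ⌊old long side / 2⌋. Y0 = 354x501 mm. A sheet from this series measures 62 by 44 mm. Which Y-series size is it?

Y6

Y0: 354 × 501 mm
Y1: 250 × 354 mm
Y2: 177 × 250 mm
Y3: 125 × 177 mm
Y4: 88 × 125 mm
Y5: 62 × 88 mm
Y6: 44 × 62 mm
Y7: 31 × 44 mm
→ matches Y6.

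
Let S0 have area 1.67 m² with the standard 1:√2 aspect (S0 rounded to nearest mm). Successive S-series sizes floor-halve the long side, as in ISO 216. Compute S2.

Let S0's short side be w mm. w · w√2 = 1.67 m² = 1,670,000 mm², so w ≈ 1086.7 mm and w√2 ≈ 1536.8 mm → S0 = 1087 × 1537 mm.
S1: ⌊1537/2⌋ × 1087 = 768 × 1087 mm
S2: ⌊1087/2⌋ × 768 = 543 × 768 mm

543 × 768 mm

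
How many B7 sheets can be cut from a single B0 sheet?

Each ISO step halves the sheet: 1 × B0 → 2 × B1 → 4 × B2 → 8 × B3 → …
From B0 to B7 is 7 halving steps: 2^7 = 128.

128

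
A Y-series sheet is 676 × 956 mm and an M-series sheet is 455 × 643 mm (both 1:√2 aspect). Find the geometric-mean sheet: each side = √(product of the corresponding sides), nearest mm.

Short side: √(676 · 455) = √307580 ≈ 554.6 → 555 mm
Long side: √(956 · 643) = √614708 ≈ 784.0 → 784 mm

555 × 784 mm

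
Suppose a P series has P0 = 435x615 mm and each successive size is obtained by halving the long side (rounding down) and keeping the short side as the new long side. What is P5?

P1: ⌊615/2⌋ × 435 = 307 × 435 mm
P2: ⌊435/2⌋ × 307 = 217 × 307 mm
P3: ⌊307/2⌋ × 217 = 153 × 217 mm
P4: ⌊217/2⌋ × 153 = 108 × 153 mm
P5: ⌊153/2⌋ × 108 = 76 × 108 mm

76 × 108 mm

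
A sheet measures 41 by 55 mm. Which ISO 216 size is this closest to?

C9 (40 × 57 mm)

Aspect ratio 55/41 ≈ 1.341 (ISO target is √2 ≈ 1.414).
In the C-series (envelope sizes, between A and B): C9 = 40 × 57 mm.
Off by 3 mm total — nearest standard size.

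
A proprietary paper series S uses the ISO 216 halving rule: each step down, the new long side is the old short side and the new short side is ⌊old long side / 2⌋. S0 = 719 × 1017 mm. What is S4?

179 × 254 mm

S1: ⌊1017/2⌋ × 719 = 508 × 719 mm
S2: ⌊719/2⌋ × 508 = 359 × 508 mm
S3: ⌊508/2⌋ × 359 = 254 × 359 mm
S4: ⌊359/2⌋ × 254 = 179 × 254 mm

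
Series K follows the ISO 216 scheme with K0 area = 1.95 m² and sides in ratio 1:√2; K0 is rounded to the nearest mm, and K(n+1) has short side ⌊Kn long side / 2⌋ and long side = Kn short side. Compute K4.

293 × 415 mm

Let K0's short side be w mm. w · w√2 = 1.95 m² = 1,950,000 mm², so w ≈ 1174.2 mm and w√2 ≈ 1660.6 mm → K0 = 1174 × 1661 mm.
K1: ⌊1661/2⌋ × 1174 = 830 × 1174 mm
K2: ⌊1174/2⌋ × 830 = 587 × 830 mm
K3: ⌊830/2⌋ × 587 = 415 × 587 mm
K4: ⌊587/2⌋ × 415 = 293 × 415 mm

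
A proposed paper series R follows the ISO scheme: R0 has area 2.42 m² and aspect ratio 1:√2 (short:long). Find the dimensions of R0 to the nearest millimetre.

Let the short side be w mm. Then w · w√2 = 2.42 m² = 2,420,000 mm².
w² = 2,420,000/√2, so w ≈ 1308.1 mm; long side = w√2 ≈ 1850.0 mm.

1308 × 1850 mm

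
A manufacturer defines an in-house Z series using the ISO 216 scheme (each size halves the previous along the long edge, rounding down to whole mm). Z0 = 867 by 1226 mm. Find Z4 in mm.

216 × 306 mm

Z1: ⌊1226/2⌋ × 867 = 613 × 867 mm
Z2: ⌊867/2⌋ × 613 = 433 × 613 mm
Z3: ⌊613/2⌋ × 433 = 306 × 433 mm
Z4: ⌊433/2⌋ × 306 = 216 × 306 mm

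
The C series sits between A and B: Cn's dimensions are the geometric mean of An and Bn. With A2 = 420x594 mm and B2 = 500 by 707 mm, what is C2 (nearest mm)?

Short side: √(420 · 500) = √210000 ≈ 458.3 → 458 mm
Long side: √(594 · 707) = √419958 ≈ 648.0 → 648 mm

458 × 648 mm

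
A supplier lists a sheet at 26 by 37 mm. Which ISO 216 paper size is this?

A10 (26 × 37 mm)

Aspect ratio 37/26 ≈ 1.423 — close to the ISO √2 ≈ 1.414.
In the A-series (A0 area = 1 m²): A10 = 26 × 37 mm.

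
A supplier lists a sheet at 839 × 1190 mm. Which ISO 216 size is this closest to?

A0 (841 × 1189 mm)

Aspect ratio 1190/839 ≈ 1.418 — close to the ISO √2 ≈ 1.414.
In the A-series (A0 area = 1 m²): A0 = 841 × 1189 mm.
Off by 3 mm total — nearest standard size.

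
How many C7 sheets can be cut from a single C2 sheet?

Each ISO step halves the sheet: 1 × C2 → 2 × C3 → 4 × C4 → 8 × C5 → …
From C2 to C7 is 5 halving steps: 2^5 = 32.

32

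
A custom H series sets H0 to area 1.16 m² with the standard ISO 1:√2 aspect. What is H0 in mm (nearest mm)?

906 × 1281 mm

Let the short side be w mm. Then w · w√2 = 1.16 m² = 1,160,000 mm².
w² = 1,160,000/√2, so w ≈ 905.7 mm; long side = w√2 ≈ 1280.8 mm.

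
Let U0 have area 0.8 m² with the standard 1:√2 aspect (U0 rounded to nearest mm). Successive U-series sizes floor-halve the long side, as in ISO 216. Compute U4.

Let U0's short side be w mm. w · w√2 = 0.8 m² = 800,000 mm², so w ≈ 752.1 mm and w√2 ≈ 1063.7 mm → U0 = 752 × 1064 mm.
U1: ⌊1064/2⌋ × 752 = 532 × 752 mm
U2: ⌊752/2⌋ × 532 = 376 × 532 mm
U3: ⌊532/2⌋ × 376 = 266 × 376 mm
U4: ⌊376/2⌋ × 266 = 188 × 266 mm

188 × 266 mm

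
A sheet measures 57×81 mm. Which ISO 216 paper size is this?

C8 (57 × 81 mm)

Aspect ratio 81/57 ≈ 1.421 — close to the ISO √2 ≈ 1.414.
In the C-series (envelope sizes, between A and B): C8 = 57 × 81 mm.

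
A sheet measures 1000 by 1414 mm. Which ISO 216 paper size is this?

Aspect ratio 1414/1000 ≈ 1.414 — close to the ISO √2 ≈ 1.414.
In the B-series (B0 = 1000 × 1414 mm): B0 = 1000 × 1414 mm.

B0 (1000 × 1414 mm)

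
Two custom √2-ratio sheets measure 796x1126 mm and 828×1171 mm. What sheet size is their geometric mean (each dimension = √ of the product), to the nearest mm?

Short side: √(796 · 828) = √659088 ≈ 811.8 → 812 mm
Long side: √(1126 · 1171) = √1318546 ≈ 1148.3 → 1148 mm

812 × 1148 mm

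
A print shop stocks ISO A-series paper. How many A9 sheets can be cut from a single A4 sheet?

Each ISO step halves the sheet: 1 × A4 → 2 × A5 → 4 × A6 → 8 × A7 → …
From A4 to A9 is 5 halving steps: 2^5 = 32.

32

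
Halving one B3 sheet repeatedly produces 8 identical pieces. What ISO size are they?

B6

8 = 2^3, so 3 halving steps.
B3 → B4 → … → B6 after 3 steps.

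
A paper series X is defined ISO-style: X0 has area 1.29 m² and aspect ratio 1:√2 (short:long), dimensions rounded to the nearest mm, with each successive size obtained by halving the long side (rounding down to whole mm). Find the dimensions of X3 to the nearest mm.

337 × 477 mm

Let X0's short side be w mm. w · w√2 = 1.29 m² = 1,290,000 mm², so w ≈ 955.1 mm and w√2 ≈ 1350.7 mm → X0 = 955 × 1351 mm.
X1: ⌊1351/2⌋ × 955 = 675 × 955 mm
X2: ⌊955/2⌋ × 675 = 477 × 675 mm
X3: ⌊675/2⌋ × 477 = 337 × 477 mm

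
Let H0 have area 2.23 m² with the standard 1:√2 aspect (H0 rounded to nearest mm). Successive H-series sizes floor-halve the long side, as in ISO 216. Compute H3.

Let H0's short side be w mm. w · w√2 = 2.23 m² = 2,230,000 mm², so w ≈ 1255.7 mm and w√2 ≈ 1775.9 mm → H0 = 1256 × 1776 mm.
H1: ⌊1776/2⌋ × 1256 = 888 × 1256 mm
H2: ⌊1256/2⌋ × 888 = 628 × 888 mm
H3: ⌊888/2⌋ × 628 = 444 × 628 mm

444 × 628 mm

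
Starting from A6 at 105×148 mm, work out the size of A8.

A7: ⌊148/2⌋ × 105 = 74 × 105 mm
A8: ⌊105/2⌋ × 74 = 52 × 74 mm

52 × 74 mm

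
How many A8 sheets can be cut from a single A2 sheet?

64

Each ISO step halves the sheet: 1 × A2 → 2 × A3 → 4 × A4 → 8 × A5 → …
From A2 to A8 is 6 halving steps: 2^6 = 64.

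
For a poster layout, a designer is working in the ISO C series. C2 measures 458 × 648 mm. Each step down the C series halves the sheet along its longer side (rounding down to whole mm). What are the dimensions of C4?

229 × 324 mm

C3: ⌊648/2⌋ × 458 = 324 × 458 mm
C4: ⌊458/2⌋ × 324 = 229 × 324 mm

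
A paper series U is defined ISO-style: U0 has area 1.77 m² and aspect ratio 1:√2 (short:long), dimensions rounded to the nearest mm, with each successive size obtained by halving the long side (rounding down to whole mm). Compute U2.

559 × 791 mm

Let U0's short side be w mm. w · w√2 = 1.77 m² = 1,770,000 mm², so w ≈ 1118.7 mm and w√2 ≈ 1582.1 mm → U0 = 1119 × 1582 mm.
U1: ⌊1582/2⌋ × 1119 = 791 × 1119 mm
U2: ⌊1119/2⌋ × 791 = 559 × 791 mm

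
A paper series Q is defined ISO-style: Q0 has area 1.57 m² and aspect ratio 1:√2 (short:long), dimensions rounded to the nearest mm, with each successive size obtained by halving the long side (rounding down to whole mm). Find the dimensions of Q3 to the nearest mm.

Let Q0's short side be w mm. w · w√2 = 1.57 m² = 1,570,000 mm², so w ≈ 1053.6 mm and w√2 ≈ 1490.1 mm → Q0 = 1054 × 1490 mm.
Q1: ⌊1490/2⌋ × 1054 = 745 × 1054 mm
Q2: ⌊1054/2⌋ × 745 = 527 × 745 mm
Q3: ⌊745/2⌋ × 527 = 372 × 527 mm

372 × 527 mm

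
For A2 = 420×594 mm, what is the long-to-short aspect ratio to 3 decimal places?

1.414

594 / 420 = 1.414
Matches √2 ≈ 1.414 — the ISO 216 defining ratio.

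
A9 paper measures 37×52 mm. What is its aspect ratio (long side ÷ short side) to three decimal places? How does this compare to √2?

1.405

52 / 37 = 1.405
ISO 216 targets √2 ≈ 1.414; the -0.009 deviation is from mm rounding.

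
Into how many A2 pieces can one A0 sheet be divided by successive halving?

Each ISO step halves the sheet: 1 × A0 → 2 × A1 → 4 × A2
From A0 to A2 is 2 halving steps: 2^2 = 4.

4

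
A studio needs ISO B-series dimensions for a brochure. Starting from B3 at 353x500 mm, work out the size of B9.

44 × 62 mm

B4: ⌊500/2⌋ × 353 = 250 × 353 mm
B5: ⌊353/2⌋ × 250 = 176 × 250 mm
B6: ⌊250/2⌋ × 176 = 125 × 176 mm
B7: ⌊176/2⌋ × 125 = 88 × 125 mm
B8: ⌊125/2⌋ × 88 = 62 × 88 mm
B9: ⌊88/2⌋ × 62 = 44 × 62 mm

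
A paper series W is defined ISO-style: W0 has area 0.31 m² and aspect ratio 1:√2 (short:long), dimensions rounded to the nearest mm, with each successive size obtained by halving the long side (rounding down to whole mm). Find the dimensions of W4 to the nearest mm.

Let W0's short side be w mm. w · w√2 = 0.31 m² = 310,000 mm², so w ≈ 468.2 mm and w√2 ≈ 662.1 mm → W0 = 468 × 662 mm.
W1: ⌊662/2⌋ × 468 = 331 × 468 mm
W2: ⌊468/2⌋ × 331 = 234 × 331 mm
W3: ⌊331/2⌋ × 234 = 165 × 234 mm
W4: ⌊234/2⌋ × 165 = 117 × 165 mm

117 × 165 mm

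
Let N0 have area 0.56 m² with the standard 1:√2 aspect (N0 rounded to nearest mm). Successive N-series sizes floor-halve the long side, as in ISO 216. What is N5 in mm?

Let N0's short side be w mm. w · w√2 = 0.56 m² = 560,000 mm², so w ≈ 629.3 mm and w√2 ≈ 889.9 mm → N0 = 629 × 890 mm.
N1: ⌊890/2⌋ × 629 = 445 × 629 mm
N2: ⌊629/2⌋ × 445 = 314 × 445 mm
N3: ⌊445/2⌋ × 314 = 222 × 314 mm
N4: ⌊314/2⌋ × 222 = 157 × 222 mm
N5: ⌊222/2⌋ × 157 = 111 × 157 mm

111 × 157 mm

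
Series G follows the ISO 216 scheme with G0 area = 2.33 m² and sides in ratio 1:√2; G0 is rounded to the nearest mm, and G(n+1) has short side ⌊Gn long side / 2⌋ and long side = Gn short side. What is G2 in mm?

642 × 907 mm

Let G0's short side be w mm. w · w√2 = 2.33 m² = 2,330,000 mm², so w ≈ 1283.6 mm and w√2 ≈ 1815.2 mm → G0 = 1284 × 1815 mm.
G1: ⌊1815/2⌋ × 1284 = 907 × 1284 mm
G2: ⌊1284/2⌋ × 907 = 642 × 907 mm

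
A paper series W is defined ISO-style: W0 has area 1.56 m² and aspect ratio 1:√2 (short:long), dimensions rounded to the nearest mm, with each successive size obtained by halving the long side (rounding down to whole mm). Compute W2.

525 × 742 mm

Let W0's short side be w mm. w · w√2 = 1.56 m² = 1,560,000 mm², so w ≈ 1050.3 mm and w√2 ≈ 1485.3 mm → W0 = 1050 × 1485 mm.
W1: ⌊1485/2⌋ × 1050 = 742 × 1050 mm
W2: ⌊1050/2⌋ × 742 = 525 × 742 mm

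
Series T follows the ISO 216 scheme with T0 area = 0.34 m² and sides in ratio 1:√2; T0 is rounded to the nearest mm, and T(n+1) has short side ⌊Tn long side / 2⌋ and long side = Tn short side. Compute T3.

Let T0's short side be w mm. w · w√2 = 0.34 m² = 340,000 mm², so w ≈ 490.3 mm and w√2 ≈ 693.4 mm → T0 = 490 × 693 mm.
T1: ⌊693/2⌋ × 490 = 346 × 490 mm
T2: ⌊490/2⌋ × 346 = 245 × 346 mm
T3: ⌊346/2⌋ × 245 = 173 × 245 mm

173 × 245 mm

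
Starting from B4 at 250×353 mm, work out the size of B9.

B5: ⌊353/2⌋ × 250 = 176 × 250 mm
B6: ⌊250/2⌋ × 176 = 125 × 176 mm
B7: ⌊176/2⌋ × 125 = 88 × 125 mm
B8: ⌊125/2⌋ × 88 = 62 × 88 mm
B9: ⌊88/2⌋ × 62 = 44 × 62 mm

44 × 62 mm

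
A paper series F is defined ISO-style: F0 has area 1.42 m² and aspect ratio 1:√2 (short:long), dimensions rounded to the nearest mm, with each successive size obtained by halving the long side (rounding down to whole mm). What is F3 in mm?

Let F0's short side be w mm. w · w√2 = 1.42 m² = 1,420,000 mm², so w ≈ 1002.0 mm and w√2 ≈ 1417.1 mm → F0 = 1002 × 1417 mm.
F1: ⌊1417/2⌋ × 1002 = 708 × 1002 mm
F2: ⌊1002/2⌋ × 708 = 501 × 708 mm
F3: ⌊708/2⌋ × 501 = 354 × 501 mm

354 × 501 mm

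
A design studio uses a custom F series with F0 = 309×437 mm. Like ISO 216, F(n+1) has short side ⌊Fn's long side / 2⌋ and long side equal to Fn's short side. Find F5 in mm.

54 × 77 mm

F1: ⌊437/2⌋ × 309 = 218 × 309 mm
F2: ⌊309/2⌋ × 218 = 154 × 218 mm
F3: ⌊218/2⌋ × 154 = 109 × 154 mm
F4: ⌊154/2⌋ × 109 = 77 × 109 mm
F5: ⌊109/2⌋ × 77 = 54 × 77 mm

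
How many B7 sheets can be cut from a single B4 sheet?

8

B4 = 250 × 353 mm; B7 = 88 × 125 mm.
Each halving step doubles the count; 3 steps from B4 to B7.
2^3 = 8.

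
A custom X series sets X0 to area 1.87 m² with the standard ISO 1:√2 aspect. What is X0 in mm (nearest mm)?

Let the short side be w mm. Then w · w√2 = 1.87 m² = 1,870,000 mm².
w² = 1,870,000/√2, so w ≈ 1149.9 mm; long side = w√2 ≈ 1626.2 mm.

1150 × 1626 mm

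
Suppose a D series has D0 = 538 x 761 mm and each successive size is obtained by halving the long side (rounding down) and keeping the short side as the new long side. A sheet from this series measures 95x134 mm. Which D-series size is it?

D5

D0: 538 × 761 mm
D1: 380 × 538 mm
D2: 269 × 380 mm
D3: 190 × 269 mm
D4: 134 × 190 mm
D5: 95 × 134 mm
D6: 67 × 95 mm
→ matches D5.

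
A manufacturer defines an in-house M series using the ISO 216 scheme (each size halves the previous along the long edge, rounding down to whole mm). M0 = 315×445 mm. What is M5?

M1: ⌊445/2⌋ × 315 = 222 × 315 mm
M2: ⌊315/2⌋ × 222 = 157 × 222 mm
M3: ⌊222/2⌋ × 157 = 111 × 157 mm
M4: ⌊157/2⌋ × 111 = 78 × 111 mm
M5: ⌊111/2⌋ × 78 = 55 × 78 mm

55 × 78 mm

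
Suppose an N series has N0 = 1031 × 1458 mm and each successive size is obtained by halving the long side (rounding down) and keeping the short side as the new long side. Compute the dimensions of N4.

N1: ⌊1458/2⌋ × 1031 = 729 × 1031 mm
N2: ⌊1031/2⌋ × 729 = 515 × 729 mm
N3: ⌊729/2⌋ × 515 = 364 × 515 mm
N4: ⌊515/2⌋ × 364 = 257 × 364 mm

257 × 364 mm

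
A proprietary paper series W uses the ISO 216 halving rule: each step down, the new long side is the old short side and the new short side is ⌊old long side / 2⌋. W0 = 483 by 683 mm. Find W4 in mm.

120 × 170 mm

W1: ⌊683/2⌋ × 483 = 341 × 483 mm
W2: ⌊483/2⌋ × 341 = 241 × 341 mm
W3: ⌊341/2⌋ × 241 = 170 × 241 mm
W4: ⌊241/2⌋ × 170 = 120 × 170 mm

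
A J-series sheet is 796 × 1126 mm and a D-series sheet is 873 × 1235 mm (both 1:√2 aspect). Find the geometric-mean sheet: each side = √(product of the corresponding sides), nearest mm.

834 × 1179 mm

Short side: √(796 · 873) = √694908 ≈ 833.6 → 834 mm
Long side: √(1126 · 1235) = √1390610 ≈ 1179.2 → 1179 mm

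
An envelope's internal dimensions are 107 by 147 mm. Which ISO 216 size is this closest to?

A6 (105 × 148 mm)

Aspect ratio 147/107 ≈ 1.374 (ISO target is √2 ≈ 1.414).
In the A-series (A0 area = 1 m²): A6 = 105 × 148 mm.
Off by 3 mm total — nearest standard size.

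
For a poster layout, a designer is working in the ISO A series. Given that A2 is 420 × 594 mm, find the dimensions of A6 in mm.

A3: ⌊594/2⌋ × 420 = 297 × 420 mm
A4: ⌊420/2⌋ × 297 = 210 × 297 mm
A5: ⌊297/2⌋ × 210 = 148 × 210 mm
A6: ⌊210/2⌋ × 148 = 105 × 148 mm

105 × 148 mm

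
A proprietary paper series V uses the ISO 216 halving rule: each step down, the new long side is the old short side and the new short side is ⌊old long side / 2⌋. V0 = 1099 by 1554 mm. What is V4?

V1: ⌊1554/2⌋ × 1099 = 777 × 1099 mm
V2: ⌊1099/2⌋ × 777 = 549 × 777 mm
V3: ⌊777/2⌋ × 549 = 388 × 549 mm
V4: ⌊549/2⌋ × 388 = 274 × 388 mm

274 × 388 mm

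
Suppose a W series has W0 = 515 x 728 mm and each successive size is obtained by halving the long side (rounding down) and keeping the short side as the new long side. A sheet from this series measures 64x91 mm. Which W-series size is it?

W6

W0: 515 × 728 mm
W1: 364 × 515 mm
W2: 257 × 364 mm
W3: 182 × 257 mm
W4: 128 × 182 mm
W5: 91 × 128 mm
W6: 64 × 91 mm
W7: 45 × 64 mm
→ matches W6.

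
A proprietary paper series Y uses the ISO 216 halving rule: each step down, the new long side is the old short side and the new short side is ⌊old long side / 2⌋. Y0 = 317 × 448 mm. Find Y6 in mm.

Y1 = 224 × 317 mm (from Y0 by 1 halving).
Y2: ⌊317/2⌋ × 224 = 158 × 224 mm
Y3: ⌊224/2⌋ × 158 = 112 × 158 mm
Y4: ⌊158/2⌋ × 112 = 79 × 112 mm
Y5: ⌊112/2⌋ × 79 = 56 × 79 mm
Y6: ⌊79/2⌋ × 56 = 39 × 56 mm

39 × 56 mm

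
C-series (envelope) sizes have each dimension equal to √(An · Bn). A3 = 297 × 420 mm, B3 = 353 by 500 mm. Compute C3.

324 × 458 mm

Short side: √(297 · 353) = √104841 ≈ 323.8 → 324 mm
Long side: √(420 · 500) = √210000 ≈ 458.3 → 458 mm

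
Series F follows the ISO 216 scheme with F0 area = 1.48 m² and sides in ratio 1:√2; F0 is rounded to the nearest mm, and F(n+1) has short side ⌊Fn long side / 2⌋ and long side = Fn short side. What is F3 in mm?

Let F0's short side be w mm. w · w√2 = 1.48 m² = 1,480,000 mm², so w ≈ 1023.0 mm and w√2 ≈ 1446.7 mm → F0 = 1023 × 1447 mm.
F1: ⌊1447/2⌋ × 1023 = 723 × 1023 mm
F2: ⌊1023/2⌋ × 723 = 511 × 723 mm
F3: ⌊723/2⌋ × 511 = 361 × 511 mm

361 × 511 mm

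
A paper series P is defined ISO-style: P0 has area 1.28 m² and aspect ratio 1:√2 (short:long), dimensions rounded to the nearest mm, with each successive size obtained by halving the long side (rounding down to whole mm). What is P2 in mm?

475 × 672 mm

Let P0's short side be w mm. w · w√2 = 1.28 m² = 1,280,000 mm², so w ≈ 951.4 mm and w√2 ≈ 1345.4 mm → P0 = 951 × 1345 mm.
P1: ⌊1345/2⌋ × 951 = 672 × 951 mm
P2: ⌊951/2⌋ × 672 = 475 × 672 mm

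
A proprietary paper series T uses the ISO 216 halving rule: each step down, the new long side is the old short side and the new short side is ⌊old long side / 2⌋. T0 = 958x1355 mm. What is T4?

T1: ⌊1355/2⌋ × 958 = 677 × 958 mm
T2: ⌊958/2⌋ × 677 = 479 × 677 mm
T3: ⌊677/2⌋ × 479 = 338 × 479 mm
T4: ⌊479/2⌋ × 338 = 239 × 338 mm

239 × 338 mm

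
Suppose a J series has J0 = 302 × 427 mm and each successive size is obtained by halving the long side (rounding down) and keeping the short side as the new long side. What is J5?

53 × 75 mm

J1: ⌊427/2⌋ × 302 = 213 × 302 mm
J2: ⌊302/2⌋ × 213 = 151 × 213 mm
J3: ⌊213/2⌋ × 151 = 106 × 151 mm
J4: ⌊151/2⌋ × 106 = 75 × 106 mm
J5: ⌊106/2⌋ × 75 = 53 × 75 mm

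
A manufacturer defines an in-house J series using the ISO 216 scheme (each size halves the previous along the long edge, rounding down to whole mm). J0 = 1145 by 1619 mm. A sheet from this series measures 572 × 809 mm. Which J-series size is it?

J2

J0: 1145 × 1619 mm
J1: 809 × 1145 mm
J2: 572 × 809 mm
J3: 404 × 572 mm
→ matches J2.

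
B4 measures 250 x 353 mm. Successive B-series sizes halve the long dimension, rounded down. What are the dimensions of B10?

B5: ⌊353/2⌋ × 250 = 176 × 250 mm
B6: ⌊250/2⌋ × 176 = 125 × 176 mm
B7: ⌊176/2⌋ × 125 = 88 × 125 mm
B8: ⌊125/2⌋ × 88 = 62 × 88 mm
B9: ⌊88/2⌋ × 62 = 44 × 62 mm
B10: ⌊62/2⌋ × 44 = 31 × 44 mm

31 × 44 mm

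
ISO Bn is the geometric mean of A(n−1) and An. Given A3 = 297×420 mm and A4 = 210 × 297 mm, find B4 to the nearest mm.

Short side: √(297 · 210) = √62370 ≈ 249.7 → 250 mm
Long side: √(420 · 297) = √124740 ≈ 353.2 → 353 mm

250 × 353 mm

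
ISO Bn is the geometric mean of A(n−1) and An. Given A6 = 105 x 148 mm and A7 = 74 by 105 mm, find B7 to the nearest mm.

88 × 125 mm

Short side: √(105 · 74) = √7770 ≈ 88.1 → 88 mm
Long side: √(148 · 105) = √15540 ≈ 124.7 → 125 mm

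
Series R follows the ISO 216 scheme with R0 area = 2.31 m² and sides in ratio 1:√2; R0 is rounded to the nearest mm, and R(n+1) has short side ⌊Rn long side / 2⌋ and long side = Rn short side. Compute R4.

319 × 451 mm

Let R0's short side be w mm. w · w√2 = 2.31 m² = 2,310,000 mm², so w ≈ 1278.1 mm and w√2 ≈ 1807.4 mm → R0 = 1278 × 1807 mm.
R1: ⌊1807/2⌋ × 1278 = 903 × 1278 mm
R2: ⌊1278/2⌋ × 903 = 639 × 903 mm
R3: ⌊903/2⌋ × 639 = 451 × 639 mm
R4: ⌊639/2⌋ × 451 = 319 × 451 mm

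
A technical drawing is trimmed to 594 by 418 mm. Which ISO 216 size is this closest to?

A2 (420 × 594 mm)

Aspect ratio 594/418 ≈ 1.421 — close to the ISO √2 ≈ 1.414.
In the A-series (A0 area = 1 m²): A2 = 420 × 594 mm.
Off by 2 mm total — nearest standard size.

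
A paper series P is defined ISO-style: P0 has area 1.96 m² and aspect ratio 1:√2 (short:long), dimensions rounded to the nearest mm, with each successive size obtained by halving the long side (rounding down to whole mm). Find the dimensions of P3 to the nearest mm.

416 × 588 mm

Let P0's short side be w mm. w · w√2 = 1.96 m² = 1,960,000 mm², so w ≈ 1177.3 mm and w√2 ≈ 1664.9 mm → P0 = 1177 × 1665 mm.
P1: ⌊1665/2⌋ × 1177 = 832 × 1177 mm
P2: ⌊1177/2⌋ × 832 = 588 × 832 mm
P3: ⌊832/2⌋ × 588 = 416 × 588 mm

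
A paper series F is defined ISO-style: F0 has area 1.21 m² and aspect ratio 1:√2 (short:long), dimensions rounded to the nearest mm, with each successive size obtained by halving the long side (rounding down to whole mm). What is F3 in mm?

327 × 462 mm

Let F0's short side be w mm. w · w√2 = 1.21 m² = 1,210,000 mm², so w ≈ 925.0 mm and w√2 ≈ 1308.1 mm → F0 = 925 × 1308 mm.
F1: ⌊1308/2⌋ × 925 = 654 × 925 mm
F2: ⌊925/2⌋ × 654 = 462 × 654 mm
F3: ⌊654/2⌋ × 462 = 327 × 462 mm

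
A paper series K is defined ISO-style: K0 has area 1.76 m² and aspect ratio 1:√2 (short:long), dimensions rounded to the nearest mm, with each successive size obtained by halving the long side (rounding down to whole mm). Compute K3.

394 × 558 mm

Let K0's short side be w mm. w · w√2 = 1.76 m² = 1,760,000 mm², so w ≈ 1115.6 mm and w√2 ≈ 1577.7 mm → K0 = 1116 × 1578 mm.
K1: ⌊1578/2⌋ × 1116 = 789 × 1116 mm
K2: ⌊1116/2⌋ × 789 = 558 × 789 mm
K3: ⌊789/2⌋ × 558 = 394 × 558 mm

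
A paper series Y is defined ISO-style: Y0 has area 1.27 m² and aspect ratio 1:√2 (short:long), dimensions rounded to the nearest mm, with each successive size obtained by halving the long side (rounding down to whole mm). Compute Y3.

335 × 474 mm

Let Y0's short side be w mm. w · w√2 = 1.27 m² = 1,270,000 mm², so w ≈ 947.6 mm and w√2 ≈ 1340.2 mm → Y0 = 948 × 1340 mm.
Y1: ⌊1340/2⌋ × 948 = 670 × 948 mm
Y2: ⌊948/2⌋ × 670 = 474 × 670 mm
Y3: ⌊670/2⌋ × 474 = 335 × 474 mm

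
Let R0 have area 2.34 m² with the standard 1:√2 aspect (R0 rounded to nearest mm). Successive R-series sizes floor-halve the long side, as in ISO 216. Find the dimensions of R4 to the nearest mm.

321 × 454 mm

Let R0's short side be w mm. w · w√2 = 2.34 m² = 2,340,000 mm², so w ≈ 1286.3 mm and w√2 ≈ 1819.1 mm → R0 = 1286 × 1819 mm.
R1: ⌊1819/2⌋ × 1286 = 909 × 1286 mm
R2: ⌊1286/2⌋ × 909 = 643 × 909 mm
R3: ⌊909/2⌋ × 643 = 454 × 643 mm
R4: ⌊643/2⌋ × 454 = 321 × 454 mm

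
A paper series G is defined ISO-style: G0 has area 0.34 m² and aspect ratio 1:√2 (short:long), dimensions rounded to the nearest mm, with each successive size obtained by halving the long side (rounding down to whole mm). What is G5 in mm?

86 × 122 mm

Let G0's short side be w mm. w · w√2 = 0.34 m² = 340,000 mm², so w ≈ 490.3 mm and w√2 ≈ 693.4 mm → G0 = 490 × 693 mm.
G1: ⌊693/2⌋ × 490 = 346 × 490 mm
G2: ⌊490/2⌋ × 346 = 245 × 346 mm
G3: ⌊346/2⌋ × 245 = 173 × 245 mm
G4: ⌊245/2⌋ × 173 = 122 × 173 mm
G5: ⌊173/2⌋ × 122 = 86 × 122 mm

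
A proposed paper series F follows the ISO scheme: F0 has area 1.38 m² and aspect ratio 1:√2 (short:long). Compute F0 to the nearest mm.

988 × 1397 mm

Let the short side be w mm. Then w · w√2 = 1.38 m² = 1,380,000 mm².
w² = 1,380,000/√2, so w ≈ 987.8 mm; long side = w√2 ≈ 1397.0 mm.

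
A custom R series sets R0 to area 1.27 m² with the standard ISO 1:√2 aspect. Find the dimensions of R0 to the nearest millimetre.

Let the short side be w mm. Then w · w√2 = 1.27 m² = 1,270,000 mm².
w² = 1,270,000/√2, so w ≈ 947.6 mm; long side = w√2 ≈ 1340.2 mm.

948 × 1340 mm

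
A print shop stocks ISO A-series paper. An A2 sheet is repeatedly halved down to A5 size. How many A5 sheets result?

8

Each ISO step halves the sheet: 1 × A2 → 2 × A3 → 4 × A4 → 8 × A5
From A2 to A5 is 3 halving steps: 2^3 = 8.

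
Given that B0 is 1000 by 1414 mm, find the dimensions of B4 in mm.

B1: ⌊1414/2⌋ × 1000 = 707 × 1000 mm
B2: ⌊1000/2⌋ × 707 = 500 × 707 mm
B3: ⌊707/2⌋ × 500 = 353 × 500 mm
B4: ⌊500/2⌋ × 353 = 250 × 353 mm

250 × 353 mm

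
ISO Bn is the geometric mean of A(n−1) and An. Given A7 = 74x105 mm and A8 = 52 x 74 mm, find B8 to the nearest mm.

Short side: √(74 · 52) = √3848 ≈ 62.0 → 62 mm
Long side: √(105 · 74) = √7770 ≈ 88.1 → 88 mm

62 × 88 mm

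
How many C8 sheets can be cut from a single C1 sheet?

Each ISO step halves the sheet: 1 × C1 → 2 × C2 → 4 × C3 → 8 × C4 → …
From C1 to C8 is 7 halving steps: 2^7 = 128.

128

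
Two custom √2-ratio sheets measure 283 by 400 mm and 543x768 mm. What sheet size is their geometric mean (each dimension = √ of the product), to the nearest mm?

392 × 554 mm

Short side: √(283 · 543) = √153669 ≈ 392.0 → 392 mm
Long side: √(400 · 768) = √307200 ≈ 554.3 → 554 mm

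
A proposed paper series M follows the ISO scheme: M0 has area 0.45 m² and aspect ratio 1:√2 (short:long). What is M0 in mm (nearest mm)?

Let the short side be w mm. Then w · w√2 = 0.45 m² = 450,000 mm².
w² = 450,000/√2, so w ≈ 564.1 mm; long side = w√2 ≈ 797.7 mm.

564 × 798 mm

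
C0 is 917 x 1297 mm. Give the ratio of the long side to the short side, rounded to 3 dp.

1.414

1297 / 917 = 1.414
Matches √2 ≈ 1.414 — the ISO 216 defining ratio.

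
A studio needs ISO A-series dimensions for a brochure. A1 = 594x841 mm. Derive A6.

105 × 148 mm

A2: ⌊841/2⌋ × 594 = 420 × 594 mm
A3: ⌊594/2⌋ × 420 = 297 × 420 mm
A4: ⌊420/2⌋ × 297 = 210 × 297 mm
A5: ⌊297/2⌋ × 210 = 148 × 210 mm
A6: ⌊210/2⌋ × 148 = 105 × 148 mm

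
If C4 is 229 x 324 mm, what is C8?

C5: ⌊324/2⌋ × 229 = 162 × 229 mm
C6: ⌊229/2⌋ × 162 = 114 × 162 mm
C7: ⌊162/2⌋ × 114 = 81 × 114 mm
C8: ⌊114/2⌋ × 81 = 57 × 81 mm

57 × 81 mm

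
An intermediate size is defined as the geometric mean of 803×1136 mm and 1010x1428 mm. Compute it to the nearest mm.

901 × 1274 mm

Short side: √(803 · 1010) = √811030 ≈ 900.6 → 901 mm
Long side: √(1136 · 1428) = √1622208 ≈ 1273.7 → 1274 mm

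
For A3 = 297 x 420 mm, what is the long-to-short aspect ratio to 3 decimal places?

420 / 297 = 1.414
Matches √2 ≈ 1.414 — the ISO 216 defining ratio.

1.414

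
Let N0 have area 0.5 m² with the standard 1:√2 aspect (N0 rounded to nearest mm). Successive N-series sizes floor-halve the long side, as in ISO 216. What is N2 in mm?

297 × 420 mm

Let N0's short side be w mm. w · w√2 = 0.5 m² = 500,000 mm², so w ≈ 594.6 mm and w√2 ≈ 840.9 mm → N0 = 595 × 841 mm.
N1: ⌊841/2⌋ × 595 = 420 × 595 mm
N2: ⌊595/2⌋ × 420 = 297 × 420 mm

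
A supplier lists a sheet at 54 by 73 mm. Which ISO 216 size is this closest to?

A8 (52 × 74 mm)

Aspect ratio 73/54 ≈ 1.352 (ISO target is √2 ≈ 1.414).
In the A-series (A0 area = 1 m²): A8 = 52 × 74 mm.
Off by 3 mm total — nearest standard size.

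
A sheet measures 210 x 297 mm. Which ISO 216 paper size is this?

Aspect ratio 297/210 ≈ 1.414 — close to the ISO √2 ≈ 1.414.
In the A-series (A0 area = 1 m²): A4 = 210 × 297 mm.

A4 (210 × 297 mm)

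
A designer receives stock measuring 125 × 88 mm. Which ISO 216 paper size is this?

B7 (88 × 125 mm)

Aspect ratio 125/88 ≈ 1.420 — close to the ISO √2 ≈ 1.414.
In the B-series (B0 = 1000 × 1414 mm): B7 = 88 × 125 mm.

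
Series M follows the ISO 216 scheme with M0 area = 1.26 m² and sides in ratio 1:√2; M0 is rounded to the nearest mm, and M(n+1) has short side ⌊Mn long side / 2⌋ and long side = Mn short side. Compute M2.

472 × 667 mm

Let M0's short side be w mm. w · w√2 = 1.26 m² = 1,260,000 mm², so w ≈ 943.9 mm and w√2 ≈ 1334.9 mm → M0 = 944 × 1335 mm.
M1: ⌊1335/2⌋ × 944 = 667 × 944 mm
M2: ⌊944/2⌋ × 667 = 472 × 667 mm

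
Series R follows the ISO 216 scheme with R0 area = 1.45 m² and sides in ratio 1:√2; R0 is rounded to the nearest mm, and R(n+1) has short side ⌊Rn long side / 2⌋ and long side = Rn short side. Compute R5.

Let R0's short side be w mm. w · w√2 = 1.45 m² = 1,450,000 mm², so w ≈ 1012.6 mm and w√2 ≈ 1432.0 mm → R0 = 1013 × 1432 mm.
R1: ⌊1432/2⌋ × 1013 = 716 × 1013 mm
R2: ⌊1013/2⌋ × 716 = 506 × 716 mm
R3: ⌊716/2⌋ × 506 = 358 × 506 mm
R4: ⌊506/2⌋ × 358 = 253 × 358 mm
R5: ⌊358/2⌋ × 253 = 179 × 253 mm

179 × 253 mm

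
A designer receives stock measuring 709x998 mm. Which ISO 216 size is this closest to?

Aspect ratio 998/709 ≈ 1.408 — close to the ISO √2 ≈ 1.414.
In the B-series (B0 = 1000 × 1414 mm): B1 = 707 × 1000 mm.
Off by 4 mm total — nearest standard size.

B1 (707 × 1000 mm)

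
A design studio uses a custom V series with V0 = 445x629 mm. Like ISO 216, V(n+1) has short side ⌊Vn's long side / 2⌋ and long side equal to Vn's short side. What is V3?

157 × 222 mm

V1: ⌊629/2⌋ × 445 = 314 × 445 mm
V2: ⌊445/2⌋ × 314 = 222 × 314 mm
V3: ⌊314/2⌋ × 222 = 157 × 222 mm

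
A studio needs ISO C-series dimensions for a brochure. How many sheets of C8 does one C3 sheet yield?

C3 = 324 × 458 mm; C8 = 57 × 81 mm.
Each halving step doubles the count; 5 steps from C3 to C8.
2^5 = 32.

32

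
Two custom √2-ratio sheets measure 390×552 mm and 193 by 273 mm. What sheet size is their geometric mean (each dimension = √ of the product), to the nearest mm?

Short side: √(390 · 193) = √75270 ≈ 274.4 → 274 mm
Long side: √(552 · 273) = √150696 ≈ 388.2 → 388 mm

274 × 388 mm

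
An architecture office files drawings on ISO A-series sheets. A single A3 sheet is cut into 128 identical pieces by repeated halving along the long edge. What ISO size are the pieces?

128 = 2^7, so 7 halving steps.
A3 → A4 → … → A10 after 7 steps.

A10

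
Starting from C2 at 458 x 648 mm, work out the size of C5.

C3: ⌊648/2⌋ × 458 = 324 × 458 mm
C4: ⌊458/2⌋ × 324 = 229 × 324 mm
C5: ⌊324/2⌋ × 229 = 162 × 229 mm

162 × 229 mm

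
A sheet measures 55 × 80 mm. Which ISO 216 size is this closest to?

Aspect ratio 80/55 ≈ 1.455 (ISO target is √2 ≈ 1.414).
In the C-series (envelope sizes, between A and B): C8 = 57 × 81 mm.
Off by 3 mm total — nearest standard size.

C8 (57 × 81 mm)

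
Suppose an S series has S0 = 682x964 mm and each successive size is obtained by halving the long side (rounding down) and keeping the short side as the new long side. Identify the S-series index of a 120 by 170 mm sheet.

S0: 682 × 964 mm
S1: 482 × 682 mm
S2: 341 × 482 mm
S3: 241 × 341 mm
S4: 170 × 241 mm
S5: 120 × 170 mm
S6: 85 × 120 mm
→ matches S5.

S5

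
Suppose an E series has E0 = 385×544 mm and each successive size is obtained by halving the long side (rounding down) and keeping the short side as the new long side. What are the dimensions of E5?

E1: ⌊544/2⌋ × 385 = 272 × 385 mm
E2: ⌊385/2⌋ × 272 = 192 × 272 mm
E3: ⌊272/2⌋ × 192 = 136 × 192 mm
E4: ⌊192/2⌋ × 136 = 96 × 136 mm
E5: ⌊136/2⌋ × 96 = 68 × 96 mm

68 × 96 mm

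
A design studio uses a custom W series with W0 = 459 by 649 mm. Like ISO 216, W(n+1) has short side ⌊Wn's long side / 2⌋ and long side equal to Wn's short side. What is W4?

W1: ⌊649/2⌋ × 459 = 324 × 459 mm
W2: ⌊459/2⌋ × 324 = 229 × 324 mm
W3: ⌊324/2⌋ × 229 = 162 × 229 mm
W4: ⌊229/2⌋ × 162 = 114 × 162 mm

114 × 162 mm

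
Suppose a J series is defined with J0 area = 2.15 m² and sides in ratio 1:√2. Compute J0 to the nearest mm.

1233 × 1744 mm

Let the short side be w mm. Then w · w√2 = 2.15 m² = 2,150,000 mm².
w² = 2,150,000/√2, so w ≈ 1233.0 mm; long side = w√2 ≈ 1743.7 mm.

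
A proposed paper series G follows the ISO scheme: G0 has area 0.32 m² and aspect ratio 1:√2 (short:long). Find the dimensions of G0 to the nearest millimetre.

476 × 673 mm

Let the short side be w mm. Then w · w√2 = 0.32 m² = 320,000 mm².
w² = 320,000/√2, so w ≈ 475.7 mm; long side = w√2 ≈ 672.7 mm.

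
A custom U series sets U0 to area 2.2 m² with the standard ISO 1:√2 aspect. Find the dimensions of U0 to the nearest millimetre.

Let the short side be w mm. Then w · w√2 = 2.2 m² = 2,200,000 mm².
w² = 2,200,000/√2, so w ≈ 1247.3 mm; long side = w√2 ≈ 1763.9 mm.

1247 × 1764 mm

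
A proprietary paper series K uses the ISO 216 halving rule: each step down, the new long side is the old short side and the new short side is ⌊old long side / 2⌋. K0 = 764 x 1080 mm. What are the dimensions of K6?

K1: ⌊1080/2⌋ × 764 = 540 × 764 mm
K2: ⌊764/2⌋ × 540 = 382 × 540 mm
K3: ⌊540/2⌋ × 382 = 270 × 382 mm
K4: ⌊382/2⌋ × 270 = 191 × 270 mm
K5: ⌊270/2⌋ × 191 = 135 × 191 mm
K6: ⌊191/2⌋ × 135 = 95 × 135 mm

95 × 135 mm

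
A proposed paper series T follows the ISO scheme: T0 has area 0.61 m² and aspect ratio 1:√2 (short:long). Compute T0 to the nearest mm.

Let the short side be w mm. Then w · w√2 = 0.61 m² = 610,000 mm².
w² = 610,000/√2, so w ≈ 656.8 mm; long side = w√2 ≈ 928.8 mm.

657 × 929 mm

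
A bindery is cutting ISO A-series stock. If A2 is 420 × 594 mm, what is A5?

A3: ⌊594/2⌋ × 420 = 297 × 420 mm
A4: ⌊420/2⌋ × 297 = 210 × 297 mm
A5: ⌊297/2⌋ × 210 = 148 × 210 mm

148 × 210 mm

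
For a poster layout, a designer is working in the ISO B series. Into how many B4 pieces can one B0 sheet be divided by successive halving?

Each ISO step halves the sheet: 1 × B0 → 2 × B1 → 4 × B2 → 8 × B3 → …
From B0 to B4 is 4 halving steps: 2^4 = 16.

16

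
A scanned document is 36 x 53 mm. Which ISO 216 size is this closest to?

A9 (37 × 52 mm)

Aspect ratio 53/36 ≈ 1.472 (ISO target is √2 ≈ 1.414).
In the A-series (A0 area = 1 m²): A9 = 37 × 52 mm.
Off by 2 mm total — nearest standard size.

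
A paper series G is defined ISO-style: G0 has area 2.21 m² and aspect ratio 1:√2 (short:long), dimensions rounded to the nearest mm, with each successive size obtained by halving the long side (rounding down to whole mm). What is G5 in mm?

221 × 312 mm

Let G0's short side be w mm. w · w√2 = 2.21 m² = 2,210,000 mm², so w ≈ 1250.1 mm and w√2 ≈ 1767.9 mm → G0 = 1250 × 1768 mm.
G1: ⌊1768/2⌋ × 1250 = 884 × 1250 mm
G2: ⌊1250/2⌋ × 884 = 625 × 884 mm
G3: ⌊884/2⌋ × 625 = 442 × 625 mm
G4: ⌊625/2⌋ × 442 = 312 × 442 mm
G5: ⌊442/2⌋ × 312 = 221 × 312 mm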